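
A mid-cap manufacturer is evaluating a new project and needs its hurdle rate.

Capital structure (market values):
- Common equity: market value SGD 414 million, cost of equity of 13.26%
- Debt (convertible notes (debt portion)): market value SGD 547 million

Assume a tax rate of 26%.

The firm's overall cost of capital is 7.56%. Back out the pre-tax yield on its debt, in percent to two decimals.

Total capital V = 414 + 547 = 961.
Equity weight = 414/961 = 0.4308.
Convertible notes (debt portion) weight = 547/961 = 0.5692.
Equity contribution = 0.4308 × 13.26% = 5.7124%.
Remaining for debt = 7.56% − 5.7124% = 1.8476%.
Rd × (1 − 26%) × 0.5692 = 1.8476%  ⇒  Rd = 4.3864%.

4.39%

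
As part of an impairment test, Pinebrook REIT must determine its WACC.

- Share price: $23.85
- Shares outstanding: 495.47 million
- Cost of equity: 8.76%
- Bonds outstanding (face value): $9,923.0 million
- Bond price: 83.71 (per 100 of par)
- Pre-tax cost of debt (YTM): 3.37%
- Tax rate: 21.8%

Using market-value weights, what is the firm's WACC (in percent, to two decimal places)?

6.23%

Market value of equity E = 23.85 × 495.47m = 11816.9595m. Market value of debt D = 9923m × 83.71/100 = 8306.5433m.
Total capital V = 11816.9595 + 8306.5433 = 20123.5028.
Equity: weight = 11816.9595/20123.5028 = 0.5872; cost = 8.76%.
Bonds outstanding: weight = 8306.5433/20123.5028 = 0.4128; after-tax cost = 3.37% × (1 − 21.8%) = 2.6353%.
WACC = 0.5872 × 8.7600% + 0.4128 × 2.6353% = 6.2319%.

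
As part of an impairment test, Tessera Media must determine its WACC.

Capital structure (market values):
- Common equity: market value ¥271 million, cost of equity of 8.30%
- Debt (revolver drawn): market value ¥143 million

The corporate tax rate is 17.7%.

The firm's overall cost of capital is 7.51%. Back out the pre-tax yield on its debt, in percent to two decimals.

Total capital V = 271 + 143 = 414.
Equity weight = 271/414 = 0.6546.
Revolver drawn weight = 143/414 = 0.3454.
Equity contribution = 0.6546 × 8.3% = 5.4331%.
Remaining for debt = 7.51% − 5.4331% = 2.0769%.
Rd × (1 − 17.7%) × 0.3454 = 2.0769%  ⇒  Rd = 7.3060%.

7.31%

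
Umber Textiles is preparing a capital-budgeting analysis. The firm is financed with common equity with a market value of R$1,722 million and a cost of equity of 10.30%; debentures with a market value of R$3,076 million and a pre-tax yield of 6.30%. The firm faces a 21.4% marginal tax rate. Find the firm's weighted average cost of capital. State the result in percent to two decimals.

6.87%

Total capital V = 1722 + 3076 = 4798.
Equity: weight = 1722/4798 = 0.3589; cost = 10.3%.
Debentures: weight = 3076/4798 = 0.6411; after-tax cost = 6.3% × (1 − 21.4%) = 4.9518%.
WACC = 0.3589 × 10.3000% + 0.6411 × 4.9518% = 6.8713%.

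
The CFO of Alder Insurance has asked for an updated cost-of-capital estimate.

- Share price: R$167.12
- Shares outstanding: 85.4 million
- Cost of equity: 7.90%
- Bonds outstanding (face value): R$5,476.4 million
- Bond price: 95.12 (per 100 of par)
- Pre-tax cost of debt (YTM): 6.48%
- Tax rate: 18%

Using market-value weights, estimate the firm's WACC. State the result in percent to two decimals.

Market value of equity E = 167.12 × 85.4m = 14272.048m. Market value of debt D = 5476.4m × 95.12/100 = 5209.15168m.
Total capital V = 14272.048 + 5209.15168 = 19481.19968.
Equity: weight = 14272.048/19481.19968 = 0.7326; cost = 7.9%.
Bonds outstanding: weight = 5209.15168/19481.19968 = 0.2674; after-tax cost = 6.48% × (1 − 18%) = 5.3136%.
WACC = 0.7326 × 7.9000% + 0.2674 × 5.3136% = 7.2084%.

7.21%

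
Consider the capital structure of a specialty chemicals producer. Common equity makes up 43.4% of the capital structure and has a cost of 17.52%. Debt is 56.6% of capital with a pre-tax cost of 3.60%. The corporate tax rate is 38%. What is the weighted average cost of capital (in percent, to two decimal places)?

After-tax cost of debt = 3.6% × (1 − 38%) = 2.2320%.
WACC = 0.434 × 17.5200% + 0.566 × 2.2320% = 8.8670%.

8.87%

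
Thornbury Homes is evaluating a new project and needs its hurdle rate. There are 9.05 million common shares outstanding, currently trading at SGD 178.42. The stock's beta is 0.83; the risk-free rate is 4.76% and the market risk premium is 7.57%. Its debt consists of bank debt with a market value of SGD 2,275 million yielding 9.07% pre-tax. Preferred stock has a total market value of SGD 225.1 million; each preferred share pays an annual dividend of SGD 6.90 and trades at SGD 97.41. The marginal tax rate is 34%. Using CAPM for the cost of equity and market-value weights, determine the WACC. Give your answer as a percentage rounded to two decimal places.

8.03%

Cost of equity via CAPM: Re = 4.76% + 0.83 × 7.57% = 11.0431%.
Cost of preferred: Rp = 6.9 / 97.41 = 7.0835%.
Market value of equity E = 178.42 × 9.05m = 1614.701m.
Total capital V = 1614.701 + 225.1 + 2275 = 4114.801.
Equity: weight = 1614.701/4114.801 = 0.3924; cost = 11.0431%.
Preferred: weight = 225.1/4114.801 = 0.0547; cost = 7.0835%.
Bank debt: weight = 2275/4114.801 = 0.5529; after-tax cost = 9.07% × (1 − 34%) = 5.9862%.
WACC = 0.3924 × 11.0431% + 0.0547 × 7.0835% + 0.5529 × 5.9862% = 8.0306%.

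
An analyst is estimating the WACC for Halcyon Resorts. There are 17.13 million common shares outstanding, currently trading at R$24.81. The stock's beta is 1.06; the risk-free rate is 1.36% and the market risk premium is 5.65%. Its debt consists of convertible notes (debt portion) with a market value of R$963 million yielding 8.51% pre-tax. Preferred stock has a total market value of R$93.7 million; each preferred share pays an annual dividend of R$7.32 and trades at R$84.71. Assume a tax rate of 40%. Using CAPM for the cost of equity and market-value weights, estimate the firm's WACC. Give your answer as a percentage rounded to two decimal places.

Cost of equity via CAPM: Re = 1.36% + 1.06 × 5.65% = 7.3490%.
Cost of preferred: Rp = 7.32 / 84.71 = 8.6412%.
Market value of equity E = 24.81 × 17.13m = 424.9953m.
Total capital V = 424.9953 + 93.7 + 963 = 1481.6953.
Equity: weight = 424.9953/1481.6953 = 0.2868; cost = 7.349%.
Preferred: weight = 93.7/1481.6953 = 0.0632; cost = 8.6412%.
Convertible notes (debt portion): weight = 963/1481.6953 = 0.6499; after-tax cost = 8.51% × (1 − 40%) = 5.1060%.
WACC = 0.2868 × 7.3490% + 0.0632 × 8.6412% + 0.6499 × 5.1060% = 5.9729%.

5.97%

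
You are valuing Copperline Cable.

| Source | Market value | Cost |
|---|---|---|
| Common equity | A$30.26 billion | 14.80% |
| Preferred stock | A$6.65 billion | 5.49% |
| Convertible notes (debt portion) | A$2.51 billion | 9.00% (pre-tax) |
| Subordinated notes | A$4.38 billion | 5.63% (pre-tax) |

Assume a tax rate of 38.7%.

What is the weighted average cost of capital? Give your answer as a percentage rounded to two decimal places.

11.72%

Total capital V = 30.26 + 6.65 + 2.51 + 4.38 = 43.8.
Equity: weight = 30.26/43.8 = 0.6909; cost = 14.8%.
Preferred: weight = 6.65/43.8 = 0.1518; cost = 5.49%.
Convertible notes (debt portion): weight = 2.51/43.8 = 0.0573; after-tax cost = 9% × (1 − 38.7%) = 5.5170%.
Subordinated notes: weight = 4.38/43.8 = 0.1000; after-tax cost = 5.63% × (1 − 38.7%) = 3.4512%.
WACC = 0.6909 × 14.8000% + 0.1518 × 5.4900% + 0.0573 × 5.5170% + 0.1000 × 3.4512% = 11.7196%.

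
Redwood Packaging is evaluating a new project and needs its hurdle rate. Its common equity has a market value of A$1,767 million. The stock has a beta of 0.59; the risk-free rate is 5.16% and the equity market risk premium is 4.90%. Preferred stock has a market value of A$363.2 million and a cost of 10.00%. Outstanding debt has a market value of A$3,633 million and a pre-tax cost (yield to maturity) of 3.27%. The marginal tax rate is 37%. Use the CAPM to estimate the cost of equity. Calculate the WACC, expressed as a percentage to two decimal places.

Cost of equity via CAPM: Re = 5.16% + 0.59 × 4.9% = 8.0510%.
Total capital V = 1767 + 363.2 + 3633 = 5763.2.
Equity: weight = 1767/5763.2 = 0.3066; cost = 8.051%.
Preferred: weight = 363.2/5763.2 = 0.0630; cost = 10%.
Debt: weight = 3633/5763.2 = 0.6304; after-tax cost = 3.27% × (1 − 37%) = 2.0601%.
WACC = 0.3066 × 8.0510% + 0.0630 × 10.0000% + 0.6304 × 2.0601% = 4.3973%.

4.40%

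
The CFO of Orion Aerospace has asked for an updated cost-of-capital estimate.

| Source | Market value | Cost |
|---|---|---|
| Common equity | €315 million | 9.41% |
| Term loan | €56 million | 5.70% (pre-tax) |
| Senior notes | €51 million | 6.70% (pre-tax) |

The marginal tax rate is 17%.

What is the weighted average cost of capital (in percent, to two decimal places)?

Total capital V = 315 + 56 + 51 = 422.
Equity: weight = 315/422 = 0.7464; cost = 9.41%.
Term loan: weight = 56/422 = 0.1327; after-tax cost = 5.7% × (1 − 17%) = 4.7310%.
Senior notes: weight = 51/422 = 0.1209; after-tax cost = 6.7% × (1 − 17%) = 5.5610%.
WACC = 0.7464 × 9.4100% + 0.1327 × 4.7310% + 0.1209 × 5.5610% = 8.3239%.

8.32%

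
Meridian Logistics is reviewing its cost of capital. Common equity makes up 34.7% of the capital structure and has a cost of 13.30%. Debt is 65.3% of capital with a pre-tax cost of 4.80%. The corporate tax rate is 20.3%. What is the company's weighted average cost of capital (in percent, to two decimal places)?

7.11%

After-tax cost of debt = 4.8% × (1 − 20.3%) = 3.8256%.
WACC = 0.347 × 13.3000% + 0.653 × 3.8256% = 7.1132%.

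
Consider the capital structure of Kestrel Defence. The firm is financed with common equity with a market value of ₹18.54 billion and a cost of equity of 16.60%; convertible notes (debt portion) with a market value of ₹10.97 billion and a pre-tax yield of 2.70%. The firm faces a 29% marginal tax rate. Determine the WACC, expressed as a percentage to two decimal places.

11.14%

Total capital V = 18.54 + 10.97 = 29.51.
Equity: weight = 18.54/29.51 = 0.6283; cost = 16.6%.
Convertible notes (debt portion): weight = 10.97/29.51 = 0.3717; after-tax cost = 2.7% × (1 − 29%) = 1.9170%.
WACC = 0.6283 × 16.6000% + 0.3717 × 1.9170% = 11.1418%.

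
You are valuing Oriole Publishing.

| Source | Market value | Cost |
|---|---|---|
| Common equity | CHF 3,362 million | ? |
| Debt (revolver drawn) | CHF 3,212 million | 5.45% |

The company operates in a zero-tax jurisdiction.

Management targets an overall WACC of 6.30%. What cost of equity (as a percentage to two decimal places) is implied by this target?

Total capital V = 3362 + 3212 = 6574.
Equity weight = 3362/6574 = 0.5114.
Revolver drawn weight = 3212/6574 = 0.4886.
Debt contribution = 0.4886 × 5.45% × (1 − 0%) = 2.6628%.
Required equity contribution = 6.3% − 2.6628% = 3.6372%.
Re = 3.6372% / 0.5114 = 7.1121%.

7.11%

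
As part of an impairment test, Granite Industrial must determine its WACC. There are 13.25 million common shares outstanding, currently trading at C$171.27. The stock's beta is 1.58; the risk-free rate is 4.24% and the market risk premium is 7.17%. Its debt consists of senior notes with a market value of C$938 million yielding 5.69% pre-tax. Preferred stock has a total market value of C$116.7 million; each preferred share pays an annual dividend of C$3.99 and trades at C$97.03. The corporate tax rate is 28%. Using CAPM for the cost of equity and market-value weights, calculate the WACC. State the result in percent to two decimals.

Cost of equity via CAPM: Re = 4.24% + 1.58 × 7.17% = 15.5686%.
Cost of preferred: Rp = 3.99 / 97.03 = 4.1121%.
Market value of equity E = 171.27 × 13.25m = 2269.3275m.
Total capital V = 2269.3275 + 116.7 + 938 = 3324.0275.
Equity: weight = 2269.3275/3324.0275 = 0.6827; cost = 15.5686%.
Preferred: weight = 116.7/3324.0275 = 0.0351; cost = 4.1121%.
Senior notes: weight = 938/3324.0275 = 0.2822; after-tax cost = 5.69% × (1 − 28%) = 4.0968%.
WACC = 0.6827 × 15.5686% + 0.0351 × 4.1121% + 0.2822 × 4.0968% = 11.9292%.

11.93%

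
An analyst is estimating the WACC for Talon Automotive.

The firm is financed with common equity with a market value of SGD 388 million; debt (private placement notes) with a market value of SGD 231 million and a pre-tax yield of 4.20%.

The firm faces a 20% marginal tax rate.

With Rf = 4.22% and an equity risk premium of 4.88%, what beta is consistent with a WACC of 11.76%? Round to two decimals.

Total capital V = 388 + 231 = 619.
Equity weight = 388/619 = 0.6268.
Private placement notes weight = 231/619 = 0.3732.
Debt contribution = 0.3732 × 4.2% × (1 − 20%) = 1.2539%.
Required equity contribution = 11.76% − 1.2539% = 10.5061%  ⇒  Re = 16.7610%.
CAPM: 16.7610% = 4.22% + β × 4.88%  ⇒  β = 2.5699.

2.57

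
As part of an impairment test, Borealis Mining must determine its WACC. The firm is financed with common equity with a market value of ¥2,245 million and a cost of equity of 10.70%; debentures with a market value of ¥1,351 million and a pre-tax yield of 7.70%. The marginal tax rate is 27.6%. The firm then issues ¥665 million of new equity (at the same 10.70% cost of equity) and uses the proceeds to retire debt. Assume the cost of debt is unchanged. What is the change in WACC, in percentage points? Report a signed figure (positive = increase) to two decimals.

+0.95 pp

Current WACC:
Total capital V = 2245 + 1351 = 3596.
Equity: weight = 2245/3596 = 0.6243; cost = 10.7%.
Debentures: weight = 1351/3596 = 0.3757; after-tax cost = 7.7% × (1 − 27.6%) = 5.5748%.
WACC = 0.6243 × 10.7000% + 0.3757 × 5.5748% = 8.7745%.
After the change:
Total capital V = 2910 + 686 = 3596.
Equity: weight = 2910/3596 = 0.8092; cost = 10.7%.
Debentures: weight = 686/3596 = 0.1908; after-tax cost = 7.7% × (1 − 27.6%) = 5.5748%.
WACC = 0.8092 × 10.7000% + 0.1908 × 5.5748% = 9.7223%.
Change in WACC = 9.7223% − 8.7745% = 0.9478 pp.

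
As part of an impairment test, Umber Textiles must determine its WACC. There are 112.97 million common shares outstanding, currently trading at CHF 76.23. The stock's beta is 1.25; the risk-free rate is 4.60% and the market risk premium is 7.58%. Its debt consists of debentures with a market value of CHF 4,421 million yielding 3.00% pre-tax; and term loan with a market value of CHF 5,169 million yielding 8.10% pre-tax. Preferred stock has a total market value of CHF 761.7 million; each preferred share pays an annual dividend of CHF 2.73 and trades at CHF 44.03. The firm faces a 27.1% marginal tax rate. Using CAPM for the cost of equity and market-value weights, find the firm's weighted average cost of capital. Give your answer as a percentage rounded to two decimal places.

8.76%

Cost of equity via CAPM: Re = 4.6% + 1.25 × 7.58% = 14.0750%.
Cost of preferred: Rp = 2.73 / 44.03 = 6.2003%.
Market value of equity E = 76.23 × 112.97m = 8611.7031m.
Total capital V = 8611.7031 + 761.7 + 4421 + 5169 = 18963.4031.
Equity: weight = 8611.7031/18963.4031 = 0.4541; cost = 14.075%.
Preferred: weight = 761.7/18963.4031 = 0.0402; cost = 6.2003%.
Debentures: weight = 4421/18963.4031 = 0.2331; after-tax cost = 3% × (1 − 27.1%) = 2.1870%.
Term loan: weight = 5169/18963.4031 = 0.2726; after-tax cost = 8.1% × (1 − 27.1%) = 5.9049%.
WACC = 0.4541 × 14.0750% + 0.0402 × 6.2003% + 0.2331 × 2.1870% + 0.2726 × 5.9049% = 8.7602%.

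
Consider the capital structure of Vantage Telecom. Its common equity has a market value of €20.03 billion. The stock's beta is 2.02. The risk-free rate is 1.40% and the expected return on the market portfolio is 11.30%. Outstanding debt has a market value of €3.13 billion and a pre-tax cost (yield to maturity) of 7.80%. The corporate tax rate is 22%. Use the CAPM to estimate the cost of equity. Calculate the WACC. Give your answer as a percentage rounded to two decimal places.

Market risk premium = 11.3% − 1.4% = 9.9%.
Cost of equity via CAPM: Re = 1.4% + 2.02 × 9.9% = 21.3980%.
Total capital V = 20.03 + 3.13 = 23.16.
Equity: weight = 20.03/23.16 = 0.8649; cost = 21.398%.
Debt: weight = 3.13/23.16 = 0.1351; after-tax cost = 7.8% × (1 − 22%) = 6.0840%.
WACC = 0.8649 × 21.3980% + 0.1351 × 6.0840% = 19.3284%.

19.33%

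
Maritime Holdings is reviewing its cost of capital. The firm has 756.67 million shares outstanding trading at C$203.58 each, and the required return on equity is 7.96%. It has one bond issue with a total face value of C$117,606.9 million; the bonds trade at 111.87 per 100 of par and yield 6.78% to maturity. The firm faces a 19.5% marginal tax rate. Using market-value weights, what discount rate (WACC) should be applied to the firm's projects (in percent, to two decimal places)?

Market value of equity E = 203.58 × 756.67m = 154042.8786m. Market value of debt D = 117606.9m × 111.87/100 = 131566.83903m.
Total capital V = 154042.8786 + 131566.83903 = 285609.71763.
Equity: weight = 154042.8786/285609.71763 = 0.5393; cost = 7.96%.
Bonds outstanding: weight = 131566.83903/285609.71763 = 0.4607; after-tax cost = 6.78% × (1 − 19.5%) = 5.4579%.
WACC = 0.5393 × 7.9600% + 0.4607 × 5.4579% = 6.8074%.

6.81%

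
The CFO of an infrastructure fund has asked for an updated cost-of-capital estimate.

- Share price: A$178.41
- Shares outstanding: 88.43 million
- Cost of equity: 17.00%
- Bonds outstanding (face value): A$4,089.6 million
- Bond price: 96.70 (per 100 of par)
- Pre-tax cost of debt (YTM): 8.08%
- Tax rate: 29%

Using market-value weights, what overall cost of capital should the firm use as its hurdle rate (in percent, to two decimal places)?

14.74%

Market value of equity E = 178.41 × 88.43m = 15776.7963m. Market value of debt D = 4089.6m × 96.7/100 = 3954.6432m.
Total capital V = 15776.7963 + 3954.6432 = 19731.4395.
Equity: weight = 15776.7963/19731.4395 = 0.7996; cost = 17%.
Bonds outstanding: weight = 3954.6432/19731.4395 = 0.2004; after-tax cost = 8.08% × (1 − 29%) = 5.7368%.
WACC = 0.7996 × 17.0000% + 0.2004 × 5.7368% = 14.7426%.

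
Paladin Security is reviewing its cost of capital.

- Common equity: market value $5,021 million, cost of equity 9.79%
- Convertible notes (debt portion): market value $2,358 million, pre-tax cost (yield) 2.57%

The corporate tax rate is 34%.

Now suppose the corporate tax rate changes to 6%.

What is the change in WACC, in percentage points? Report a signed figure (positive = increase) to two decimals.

Current WACC:
Total capital V = 5021 + 2358 = 7379.
Equity: weight = 5021/7379 = 0.6804; cost = 9.79%.
Convertible notes (debt portion): weight = 2358/7379 = 0.3196; after-tax cost = 2.57% × (1 − 34%) = 1.6962%.
WACC = 0.6804 × 9.7900% + 0.3196 × 1.6962% = 7.2036%.
After the change:
Total capital V = 5021 + 2358 = 7379.
Equity: weight = 5021/7379 = 0.6804; cost = 9.79%.
Convertible notes (debt portion): weight = 2358/7379 = 0.3196; after-tax cost = 2.57% × (1 − 6%) = 2.4158%.
WACC = 0.6804 × 9.7900% + 0.3196 × 2.4158% = 7.4335%.
Change in WACC = 7.4335% − 7.2036% = 0.2300 pp.

+0.23 pp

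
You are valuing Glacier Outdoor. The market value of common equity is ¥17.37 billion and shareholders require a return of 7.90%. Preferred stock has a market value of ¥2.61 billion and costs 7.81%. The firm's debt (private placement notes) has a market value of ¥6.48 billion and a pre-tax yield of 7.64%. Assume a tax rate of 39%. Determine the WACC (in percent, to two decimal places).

7.10%

Total capital V = 17.37 + 2.61 + 6.48 = 26.46.
Equity: weight = 17.37/26.46 = 0.6565; cost = 7.9%.
Preferred: weight = 2.61/26.46 = 0.0986; cost = 7.81%.
Private placement notes: weight = 6.48/26.46 = 0.2449; after-tax cost = 7.64% × (1 − 39%) = 4.6604%.
WACC = 0.6565 × 7.9000% + 0.0986 × 7.8100% + 0.2449 × 4.6604% = 7.0978%.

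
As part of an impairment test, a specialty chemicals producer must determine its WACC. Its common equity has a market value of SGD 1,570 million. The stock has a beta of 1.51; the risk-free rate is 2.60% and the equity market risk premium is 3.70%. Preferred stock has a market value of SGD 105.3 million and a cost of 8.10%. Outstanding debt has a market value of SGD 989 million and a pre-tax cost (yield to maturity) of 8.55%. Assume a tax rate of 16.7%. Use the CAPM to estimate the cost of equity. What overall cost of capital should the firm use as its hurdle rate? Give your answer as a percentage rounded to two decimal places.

Cost of equity via CAPM: Re = 2.6% + 1.51 × 3.7% = 8.1870%.
Total capital V = 1570 + 105.3 + 989 = 2664.3.
Equity: weight = 1570/2664.3 = 0.5893; cost = 8.187%.
Preferred: weight = 105.3/2664.3 = 0.0395; cost = 8.1%.
Debt: weight = 989/2664.3 = 0.3712; after-tax cost = 8.55% × (1 − 16.7%) = 7.1222%.
WACC = 0.5893 × 8.1870% + 0.0395 × 8.1000% + 0.3712 × 7.1222% = 7.7883%.

7.79%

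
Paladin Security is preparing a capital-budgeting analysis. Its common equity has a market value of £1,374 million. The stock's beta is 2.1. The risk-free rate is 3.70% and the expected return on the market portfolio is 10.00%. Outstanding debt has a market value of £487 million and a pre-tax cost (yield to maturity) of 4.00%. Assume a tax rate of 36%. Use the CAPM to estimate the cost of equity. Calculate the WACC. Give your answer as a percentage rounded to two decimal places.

Market risk premium = 10.0% − 3.7% = 6.3%.
Cost of equity via CAPM: Re = 3.7% + 2.1 × 6.3% = 16.9300%.
Total capital V = 1374 + 487 = 1861.
Equity: weight = 1374/1861 = 0.7383; cost = 16.93%.
Debt: weight = 487/1861 = 0.2617; after-tax cost = 4% × (1 − 36%) = 2.5600%.
WACC = 0.7383 × 16.9300% + 0.2617 × 2.5600% = 13.1696%.

13.17%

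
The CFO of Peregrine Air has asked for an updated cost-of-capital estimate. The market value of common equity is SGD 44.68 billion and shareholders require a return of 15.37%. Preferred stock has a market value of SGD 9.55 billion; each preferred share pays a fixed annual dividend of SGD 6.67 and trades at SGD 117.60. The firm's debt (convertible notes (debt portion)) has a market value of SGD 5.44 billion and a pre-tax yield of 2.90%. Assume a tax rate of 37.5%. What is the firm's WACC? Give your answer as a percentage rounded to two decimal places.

12.58%

Cost of preferred: Rp = 6.67 / 117.6 = 5.6718%.
Total capital V = 44.68 + 9.55 + 5.44 = 59.67.
Equity: weight = 44.68/59.67 = 0.7488; cost = 15.37%.
Preferred: weight = 9.55/59.67 = 0.1600; cost = 5.6718%.
Convertible notes (debt portion): weight = 5.44/59.67 = 0.0912; after-tax cost = 2.9% × (1 − 37.5%) = 1.8125%.
WACC = 0.7488 × 15.3700% + 0.1600 × 5.6718% + 0.0912 × 1.8125% = 12.5818%.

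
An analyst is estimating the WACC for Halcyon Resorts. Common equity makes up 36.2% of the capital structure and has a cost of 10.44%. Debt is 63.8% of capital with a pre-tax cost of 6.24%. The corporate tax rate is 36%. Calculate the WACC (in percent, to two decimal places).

6.33%

After-tax cost of debt = 6.24% × (1 − 36%) = 3.9936%.
WACC = 0.362 × 10.4400% + 0.638 × 3.9936% = 6.3272%.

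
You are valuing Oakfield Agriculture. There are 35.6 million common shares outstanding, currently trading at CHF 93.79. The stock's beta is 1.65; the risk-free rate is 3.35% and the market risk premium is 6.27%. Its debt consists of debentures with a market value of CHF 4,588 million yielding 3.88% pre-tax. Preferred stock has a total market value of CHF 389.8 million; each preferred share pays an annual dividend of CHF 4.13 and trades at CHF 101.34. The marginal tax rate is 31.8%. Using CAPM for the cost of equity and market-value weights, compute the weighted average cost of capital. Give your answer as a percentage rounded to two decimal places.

7.15%

Cost of equity via CAPM: Re = 3.35% + 1.65 × 6.27% = 13.6955%.
Cost of preferred: Rp = 4.13 / 101.34 = 4.0754%.
Market value of equity E = 93.79 × 35.6m = 3338.924m.
Total capital V = 3338.924 + 389.8 + 4588 = 8316.724.
Equity: weight = 3338.924/8316.724 = 0.4015; cost = 13.6955%.
Preferred: weight = 389.8/8316.724 = 0.0469; cost = 4.0754%.
Debentures: weight = 4588/8316.724 = 0.5517; after-tax cost = 3.88% × (1 − 31.8%) = 2.6462%.
WACC = 0.4015 × 13.6955% + 0.0469 × 4.0754% + 0.5517 × 2.6462% = 7.1491%.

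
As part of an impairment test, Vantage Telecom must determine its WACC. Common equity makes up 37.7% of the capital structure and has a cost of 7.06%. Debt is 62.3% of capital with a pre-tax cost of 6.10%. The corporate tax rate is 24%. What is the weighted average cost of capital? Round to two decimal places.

After-tax cost of debt = 6.1% × (1 − 24%) = 4.6360%.
WACC = 0.377 × 7.0600% + 0.623 × 4.6360% = 5.5498%.

5.55%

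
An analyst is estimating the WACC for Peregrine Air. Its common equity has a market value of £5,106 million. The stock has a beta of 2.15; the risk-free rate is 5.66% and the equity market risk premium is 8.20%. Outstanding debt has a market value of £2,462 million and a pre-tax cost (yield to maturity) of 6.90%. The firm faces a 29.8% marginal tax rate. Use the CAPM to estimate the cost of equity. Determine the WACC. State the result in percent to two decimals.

Cost of equity via CAPM: Re = 5.66% + 2.15 × 8.2% = 23.2900%.
Total capital V = 5106 + 2462 = 7568.
Equity: weight = 5106/7568 = 0.6747; cost = 23.29%.
Debt: weight = 2462/7568 = 0.3253; after-tax cost = 6.9% × (1 − 29.8%) = 4.8438%.
WACC = 0.6747 × 23.2900% + 0.3253 × 4.8438% = 17.2891%.

17.29%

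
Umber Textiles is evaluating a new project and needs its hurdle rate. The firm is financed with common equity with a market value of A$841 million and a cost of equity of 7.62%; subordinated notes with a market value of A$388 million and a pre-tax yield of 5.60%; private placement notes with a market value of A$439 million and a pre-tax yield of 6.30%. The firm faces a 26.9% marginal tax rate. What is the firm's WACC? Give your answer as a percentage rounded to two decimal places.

Total capital V = 841 + 388 + 439 = 1668.
Equity: weight = 841/1668 = 0.5042; cost = 7.62%.
Subordinated notes: weight = 388/1668 = 0.2326; after-tax cost = 5.6% × (1 − 26.9%) = 4.0936%.
Private placement notes: weight = 439/1668 = 0.2632; after-tax cost = 6.3% × (1 − 26.9%) = 4.6053%.
WACC = 0.5042 × 7.6200% + 0.2326 × 4.0936% + 0.2632 × 4.6053% = 6.0063%.

6.01%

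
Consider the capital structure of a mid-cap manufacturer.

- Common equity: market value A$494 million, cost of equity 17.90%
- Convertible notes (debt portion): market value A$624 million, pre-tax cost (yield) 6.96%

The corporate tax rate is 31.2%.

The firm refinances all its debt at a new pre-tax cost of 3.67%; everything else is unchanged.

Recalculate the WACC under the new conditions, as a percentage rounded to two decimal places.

9.32%

After the change:
Total capital V = 494 + 624 = 1118.
Equity: weight = 494/1118 = 0.4419; cost = 17.9%.
Convertible notes (debt portion): weight = 624/1118 = 0.5581; after-tax cost = 3.67% × (1 − 31.2%) = 2.5250%.
WACC = 0.4419 × 17.9000% + 0.5581 × 2.5250% = 9.3186%.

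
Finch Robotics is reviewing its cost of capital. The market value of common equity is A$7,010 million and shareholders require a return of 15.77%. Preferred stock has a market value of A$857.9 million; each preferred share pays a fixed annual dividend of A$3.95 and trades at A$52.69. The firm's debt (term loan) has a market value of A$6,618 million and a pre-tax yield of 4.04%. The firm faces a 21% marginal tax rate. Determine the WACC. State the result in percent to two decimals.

Cost of preferred: Rp = 3.95 / 52.69 = 7.4967%.
Total capital V = 7010 + 857.9 + 6618 = 14485.9.
Equity: weight = 7010/14485.9 = 0.4839; cost = 15.77%.
Preferred: weight = 857.9/14485.9 = 0.0592; cost = 7.4967%.
Term loan: weight = 6618/14485.9 = 0.4569; after-tax cost = 4.04% × (1 − 21%) = 3.1916%.
WACC = 0.4839 × 15.7700% + 0.0592 × 7.4967% + 0.4569 × 3.1916% = 9.5335%.

9.53%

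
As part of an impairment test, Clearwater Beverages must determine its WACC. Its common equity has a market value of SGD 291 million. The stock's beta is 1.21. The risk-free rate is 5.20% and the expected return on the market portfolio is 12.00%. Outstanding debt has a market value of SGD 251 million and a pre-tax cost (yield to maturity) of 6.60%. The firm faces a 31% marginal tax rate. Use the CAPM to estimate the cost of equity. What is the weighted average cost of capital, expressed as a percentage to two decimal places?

9.32%

Market risk premium = 12.0% − 5.2% = 6.8%.
Cost of equity via CAPM: Re = 5.2% + 1.21 × 6.8% = 13.4280%.
Total capital V = 291 + 251 = 542.
Equity: weight = 291/542 = 0.5369; cost = 13.428%.
Debt: weight = 251/542 = 0.4631; after-tax cost = 6.6% × (1 − 31%) = 4.5540%.
WACC = 0.5369 × 13.4280% + 0.4631 × 4.5540% = 9.3185%.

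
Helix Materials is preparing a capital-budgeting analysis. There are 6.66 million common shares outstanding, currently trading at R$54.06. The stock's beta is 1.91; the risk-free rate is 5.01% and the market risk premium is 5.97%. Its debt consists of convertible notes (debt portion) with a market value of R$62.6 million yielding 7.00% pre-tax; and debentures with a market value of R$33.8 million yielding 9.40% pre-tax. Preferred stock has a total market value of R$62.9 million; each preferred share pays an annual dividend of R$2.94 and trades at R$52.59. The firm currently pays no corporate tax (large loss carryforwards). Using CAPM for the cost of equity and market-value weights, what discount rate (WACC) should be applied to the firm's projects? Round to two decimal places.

Cost of equity via CAPM: Re = 5.01% + 1.91 × 5.97% = 16.4127%.
Cost of preferred: Rp = 2.94 / 52.59 = 5.5904%.
Market value of equity E = 54.06 × 6.66m = 360.0396m.
Total capital V = 360.0396 + 62.9 + 62.6 + 33.8 = 519.3396.
Equity: weight = 360.0396/519.3396 = 0.6933; cost = 16.4127%.
Preferred: weight = 62.9/519.3396 = 0.1211; cost = 5.5904%.
Convertible notes (debt portion): weight = 62.6/519.3396 = 0.1205; after-tax cost = 7% × (1 − 0%) = 7.0000%.
Debentures: weight = 33.8/519.3396 = 0.0651; after-tax cost = 9.4% × (1 − 0%) = 9.4000%.
WACC = 0.6933 × 16.4127% + 0.1211 × 5.5904% + 0.1205 × 7.0000% + 0.0651 × 9.4000% = 13.5110%.

13.51%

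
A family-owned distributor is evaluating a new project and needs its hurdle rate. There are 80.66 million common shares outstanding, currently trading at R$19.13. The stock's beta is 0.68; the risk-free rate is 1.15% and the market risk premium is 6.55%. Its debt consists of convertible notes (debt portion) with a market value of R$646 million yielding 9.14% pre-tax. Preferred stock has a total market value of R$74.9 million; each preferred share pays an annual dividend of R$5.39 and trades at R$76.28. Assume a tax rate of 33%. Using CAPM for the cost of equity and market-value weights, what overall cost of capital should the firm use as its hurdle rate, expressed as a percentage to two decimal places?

5.80%

Cost of equity via CAPM: Re = 1.15% + 0.68 × 6.55% = 5.6040%.
Cost of preferred: Rp = 5.39 / 76.28 = 7.0661%.
Market value of equity E = 19.13 × 80.66m = 1543.0258m.
Total capital V = 1543.0258 + 74.9 + 646 = 2263.9258.
Equity: weight = 1543.0258/2263.9258 = 0.6816; cost = 5.604%.
Preferred: weight = 74.9/2263.9258 = 0.0331; cost = 7.0661%.
Convertible notes (debt portion): weight = 646/2263.9258 = 0.2853; after-tax cost = 9.14% × (1 − 33%) = 6.1238%.
WACC = 0.6816 × 5.6040% + 0.0331 × 7.0661% + 0.2853 × 6.1238% = 5.8007%.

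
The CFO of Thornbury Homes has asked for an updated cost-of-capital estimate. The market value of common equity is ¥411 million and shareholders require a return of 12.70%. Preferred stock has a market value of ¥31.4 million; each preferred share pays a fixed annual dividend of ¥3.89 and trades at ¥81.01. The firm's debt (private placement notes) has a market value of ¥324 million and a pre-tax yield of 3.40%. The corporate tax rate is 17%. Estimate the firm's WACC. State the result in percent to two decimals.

Cost of preferred: Rp = 3.89 / 81.01 = 4.8019%.
Total capital V = 411 + 31.4 + 324 = 766.4.
Equity: weight = 411/766.4 = 0.5363; cost = 12.7%.
Preferred: weight = 31.4/766.4 = 0.0410; cost = 4.8019%.
Private placement notes: weight = 324/766.4 = 0.4228; after-tax cost = 3.4% × (1 − 17%) = 2.8220%.
WACC = 0.5363 × 12.7000% + 0.0410 × 4.8019% + 0.4228 × 2.8220% = 8.2004%.

8.20%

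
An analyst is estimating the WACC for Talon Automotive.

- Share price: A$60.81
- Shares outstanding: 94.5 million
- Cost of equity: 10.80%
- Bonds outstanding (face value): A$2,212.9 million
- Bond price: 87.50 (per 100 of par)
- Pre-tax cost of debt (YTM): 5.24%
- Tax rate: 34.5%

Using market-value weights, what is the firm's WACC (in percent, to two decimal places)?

8.94%

Market value of equity E = 60.81 × 94.5m = 5746.545m. Market value of debt D = 2212.9m × 87.5/100 = 1936.2875m.
Total capital V = 5746.545 + 1936.2875 = 7682.8325.
Equity: weight = 5746.545/7682.8325 = 0.7480; cost = 10.8%.
Bonds outstanding: weight = 1936.2875/7682.8325 = 0.2520; after-tax cost = 5.24% × (1 − 34.5%) = 3.4322%.
WACC = 0.7480 × 10.8000% + 0.2520 × 3.4322% = 8.9431%.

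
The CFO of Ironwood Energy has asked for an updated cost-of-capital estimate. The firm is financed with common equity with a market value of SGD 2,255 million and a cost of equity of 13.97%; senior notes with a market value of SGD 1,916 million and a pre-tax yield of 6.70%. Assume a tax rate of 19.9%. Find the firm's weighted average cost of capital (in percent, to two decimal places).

Total capital V = 2255 + 1916 = 4171.
Equity: weight = 2255/4171 = 0.5406; cost = 13.97%.
Senior notes: weight = 1916/4171 = 0.4594; after-tax cost = 6.7% × (1 − 19.9%) = 5.3667%.
WACC = 0.5406 × 13.9700% + 0.4594 × 5.3667% = 10.0180%.

10.02%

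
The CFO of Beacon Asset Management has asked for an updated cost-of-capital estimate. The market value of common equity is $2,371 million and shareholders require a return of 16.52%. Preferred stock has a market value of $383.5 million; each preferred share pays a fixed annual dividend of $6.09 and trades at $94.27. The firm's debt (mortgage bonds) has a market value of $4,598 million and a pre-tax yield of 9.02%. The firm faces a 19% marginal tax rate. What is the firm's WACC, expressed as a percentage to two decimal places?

10.23%

Cost of preferred: Rp = 6.09 / 94.27 = 6.4602%.
Total capital V = 2371 + 383.5 + 4598 = 7352.5.
Equity: weight = 2371/7352.5 = 0.3225; cost = 16.52%.
Preferred: weight = 383.5/7352.5 = 0.0522; cost = 6.4602%.
Mortgage bonds: weight = 4598/7352.5 = 0.6254; after-tax cost = 9.02% × (1 − 19%) = 7.3062%.
WACC = 0.3225 × 16.5200% + 0.0522 × 6.4602% + 0.6254 × 7.3062% = 10.2333%.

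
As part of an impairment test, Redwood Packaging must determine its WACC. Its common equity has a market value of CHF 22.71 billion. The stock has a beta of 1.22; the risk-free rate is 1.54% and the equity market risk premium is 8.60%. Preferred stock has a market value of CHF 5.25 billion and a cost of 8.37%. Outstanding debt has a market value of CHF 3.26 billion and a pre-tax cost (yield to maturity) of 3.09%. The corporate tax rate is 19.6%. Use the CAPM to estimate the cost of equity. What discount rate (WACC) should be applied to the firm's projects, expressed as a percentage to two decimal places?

10.42%

Cost of equity via CAPM: Re = 1.54% + 1.22 × 8.6% = 12.0320%.
Total capital V = 22.71 + 5.25 + 3.26 = 31.22.
Equity: weight = 22.71/31.22 = 0.7274; cost = 12.032%.
Preferred: weight = 5.25/31.22 = 0.1682; cost = 8.37%.
Debt: weight = 3.26/31.22 = 0.1044; after-tax cost = 3.09% × (1 − 19.6%) = 2.4844%.
WACC = 0.7274 × 12.0320% + 0.1682 × 8.3700% + 0.1044 × 2.4844% = 10.4192%.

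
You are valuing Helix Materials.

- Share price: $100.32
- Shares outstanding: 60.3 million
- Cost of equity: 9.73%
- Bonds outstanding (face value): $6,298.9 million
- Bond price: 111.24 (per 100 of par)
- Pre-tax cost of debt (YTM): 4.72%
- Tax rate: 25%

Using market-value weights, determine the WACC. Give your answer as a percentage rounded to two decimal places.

6.41%

Market value of equity E = 100.32 × 60.3m = 6049.296m. Market value of debt D = 6298.9m × 111.24/100 = 7006.89636m.
Total capital V = 6049.296 + 7006.89636 = 13056.19236.
Equity: weight = 6049.296/13056.19236 = 0.4633; cost = 9.73%.
Bonds outstanding: weight = 7006.89636/13056.19236 = 0.5367; after-tax cost = 4.72% × (1 − 25%) = 3.5400%.
WACC = 0.4633 × 9.7300% + 0.5367 × 3.5400% = 6.4080%.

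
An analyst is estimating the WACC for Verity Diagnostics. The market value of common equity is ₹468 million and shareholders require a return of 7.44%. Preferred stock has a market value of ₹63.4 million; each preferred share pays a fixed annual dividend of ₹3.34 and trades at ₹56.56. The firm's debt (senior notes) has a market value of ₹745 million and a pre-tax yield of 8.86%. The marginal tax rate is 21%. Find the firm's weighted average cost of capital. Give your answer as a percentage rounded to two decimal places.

Cost of preferred: Rp = 3.34 / 56.56 = 5.9052%.
Total capital V = 468 + 63.4 + 745 = 1276.4.
Equity: weight = 468/1276.4 = 0.3667; cost = 7.44%.
Preferred: weight = 63.4/1276.4 = 0.0497; cost = 5.9052%.
Senior notes: weight = 745/1276.4 = 0.5837; after-tax cost = 8.86% × (1 − 21%) = 6.9994%.
WACC = 0.3667 × 7.4400% + 0.0497 × 5.9052% + 0.5837 × 6.9994% = 7.1066%.

7.11%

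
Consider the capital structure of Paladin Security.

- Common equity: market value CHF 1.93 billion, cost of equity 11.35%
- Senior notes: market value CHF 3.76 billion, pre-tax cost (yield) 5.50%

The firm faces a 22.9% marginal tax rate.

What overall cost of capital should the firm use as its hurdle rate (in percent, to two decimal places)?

Total capital V = 1.93 + 3.76 = 5.69.
Equity: weight = 1.93/5.69 = 0.3392; cost = 11.35%.
Senior notes: weight = 3.76/5.69 = 0.6608; after-tax cost = 5.5% × (1 − 22.9%) = 4.2405%.
WACC = 0.3392 × 11.3500% + 0.6608 × 4.2405% = 6.6520%.

6.65%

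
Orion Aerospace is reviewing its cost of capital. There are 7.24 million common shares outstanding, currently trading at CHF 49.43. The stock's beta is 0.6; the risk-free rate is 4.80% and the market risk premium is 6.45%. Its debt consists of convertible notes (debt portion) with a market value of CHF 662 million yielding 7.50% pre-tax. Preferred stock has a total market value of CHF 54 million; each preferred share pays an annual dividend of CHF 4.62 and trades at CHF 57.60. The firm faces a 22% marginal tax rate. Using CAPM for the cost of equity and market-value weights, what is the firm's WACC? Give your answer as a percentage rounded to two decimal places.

6.90%

Cost of equity via CAPM: Re = 4.8% + 0.6 × 6.45% = 8.6700%.
Cost of preferred: Rp = 4.62 / 57.6 = 8.0208%.
Market value of equity E = 49.43 × 7.24m = 357.8732m.
Total capital V = 357.8732 + 54 + 662 = 1073.8732.
Equity: weight = 357.8732/1073.8732 = 0.3333; cost = 8.67%.
Preferred: weight = 54/1073.8732 = 0.0503; cost = 8.0208%.
Convertible notes (debt portion): weight = 662/1073.8732 = 0.6165; after-tax cost = 7.5% × (1 − 22%) = 5.8500%.
WACC = 0.3333 × 8.6700% + 0.0503 × 8.0208% + 0.6165 × 5.8500% = 6.8989%.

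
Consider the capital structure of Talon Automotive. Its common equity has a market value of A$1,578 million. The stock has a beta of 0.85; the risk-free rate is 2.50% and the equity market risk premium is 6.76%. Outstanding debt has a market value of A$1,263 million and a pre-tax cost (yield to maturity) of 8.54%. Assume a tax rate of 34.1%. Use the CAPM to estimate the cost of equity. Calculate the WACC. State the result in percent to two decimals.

Cost of equity via CAPM: Re = 2.5% + 0.85 × 6.76% = 8.2460%.
Total capital V = 1578 + 1263 = 2841.
Equity: weight = 1578/2841 = 0.5554; cost = 8.246%.
Debt: weight = 1263/2841 = 0.4446; after-tax cost = 8.54% × (1 − 34.1%) = 5.6279%.
WACC = 0.5554 × 8.2460% + 0.4446 × 5.6279% = 7.0821%.

7.08%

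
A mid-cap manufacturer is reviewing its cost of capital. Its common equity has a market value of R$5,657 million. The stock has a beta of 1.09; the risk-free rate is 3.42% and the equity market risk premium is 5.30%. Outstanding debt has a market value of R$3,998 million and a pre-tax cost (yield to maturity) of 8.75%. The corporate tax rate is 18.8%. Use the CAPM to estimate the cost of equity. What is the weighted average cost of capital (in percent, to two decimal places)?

8.33%

Cost of equity via CAPM: Re = 3.42% + 1.09 × 5.3% = 9.1970%.
Total capital V = 5657 + 3998 = 9655.
Equity: weight = 5657/9655 = 0.5859; cost = 9.197%.
Debt: weight = 3998/9655 = 0.4141; after-tax cost = 8.75% × (1 − 18.8%) = 7.1050%.
WACC = 0.5859 × 9.1970% + 0.4141 × 7.1050% = 8.3307%.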